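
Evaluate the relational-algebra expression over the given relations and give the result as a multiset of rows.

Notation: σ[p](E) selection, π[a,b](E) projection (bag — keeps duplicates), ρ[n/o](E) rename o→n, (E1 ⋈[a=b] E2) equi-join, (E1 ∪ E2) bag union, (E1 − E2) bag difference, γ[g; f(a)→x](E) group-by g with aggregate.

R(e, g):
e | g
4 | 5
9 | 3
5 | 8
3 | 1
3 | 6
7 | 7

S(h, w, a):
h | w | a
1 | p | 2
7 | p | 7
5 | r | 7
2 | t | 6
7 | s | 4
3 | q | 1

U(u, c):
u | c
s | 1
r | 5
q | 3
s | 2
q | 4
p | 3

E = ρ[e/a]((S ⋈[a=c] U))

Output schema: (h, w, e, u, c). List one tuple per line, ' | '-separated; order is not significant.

Stepwise |·|:
  S → 6
  U → 6
  (S ⋈[a=c] U) → 3
  ρ[e/a]((S ⋈[a=c] U)) → 3

== RESULT ==
h | w | e | u | c
1 | p | 2 | s | 2
3 | q | 1 | s | 1
7 | s | 4 | q | 4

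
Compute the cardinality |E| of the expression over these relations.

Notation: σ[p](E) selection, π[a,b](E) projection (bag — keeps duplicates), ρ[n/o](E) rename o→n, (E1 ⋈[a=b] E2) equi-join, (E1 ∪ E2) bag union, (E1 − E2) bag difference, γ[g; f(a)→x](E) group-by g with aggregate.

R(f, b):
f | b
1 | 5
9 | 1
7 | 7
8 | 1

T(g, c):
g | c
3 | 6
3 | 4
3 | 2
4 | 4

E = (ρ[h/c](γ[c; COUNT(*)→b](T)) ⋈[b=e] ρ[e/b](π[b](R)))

Per-node cardinality:
  T → 4
  γ[c; COUNT(*)→b](T) → 3
  ρ[h/c](γ[c; COUNT(*)→b](T)) → 3
  R → 4
  π[b](R) → 4
  ρ[e/b](π[b](R)) → 4
  (ρ[h/c](γ[c; COUNT(*)→b](T)) ⋈[b=e] ρ[e/b](π[b](R))) → 4

|E| = 4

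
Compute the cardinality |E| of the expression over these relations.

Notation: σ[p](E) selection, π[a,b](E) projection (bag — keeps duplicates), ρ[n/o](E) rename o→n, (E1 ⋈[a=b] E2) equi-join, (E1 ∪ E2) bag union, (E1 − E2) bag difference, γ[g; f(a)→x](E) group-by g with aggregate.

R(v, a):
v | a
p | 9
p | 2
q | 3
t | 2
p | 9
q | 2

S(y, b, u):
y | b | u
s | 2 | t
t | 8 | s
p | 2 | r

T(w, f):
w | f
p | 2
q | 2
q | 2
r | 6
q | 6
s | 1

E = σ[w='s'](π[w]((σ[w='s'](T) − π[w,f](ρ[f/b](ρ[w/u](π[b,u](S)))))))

Row counts bottom-up:
  T → 6
  σ[w='s'](T) → 1
  S → 3
  π[b,u](S) → 3
  ρ[w/u](π[b,u](S)) → 3
  ρ[f/b](ρ[w/u](π[b,u](S))) → 3
  π[w,f](ρ[f/b](ρ[w/u](π[b,u](S)))) → 3
  (σ[w='s'](T) − π[w,f](ρ[f/b](ρ[w/u](π[b,u](S))))) → 1
  π[w]((σ[w='s'](T) − π[w,f](ρ[f/b](ρ[w/u](π[b,u](S)))))) → 1
  σ[w='s'](π[w]((σ[w='s'](T) − π[w,f](ρ[f/b](ρ[w/u](π[b,u](S))))))) → 1

|E| = 1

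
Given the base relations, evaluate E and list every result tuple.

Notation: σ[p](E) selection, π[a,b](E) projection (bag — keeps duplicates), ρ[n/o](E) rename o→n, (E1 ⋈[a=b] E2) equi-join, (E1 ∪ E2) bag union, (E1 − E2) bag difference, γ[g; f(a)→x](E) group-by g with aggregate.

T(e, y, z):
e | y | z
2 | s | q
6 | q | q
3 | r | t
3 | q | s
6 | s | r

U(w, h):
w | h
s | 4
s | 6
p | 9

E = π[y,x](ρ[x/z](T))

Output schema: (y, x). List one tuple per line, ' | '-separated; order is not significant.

Row counts bottom-up:
  T → 5
  ρ[x/z](T) → 5
  π[y,x](ρ[x/z](T)) → 5

== RESULT ==
y | x
q | q
q | s
r | t
s | q
s | r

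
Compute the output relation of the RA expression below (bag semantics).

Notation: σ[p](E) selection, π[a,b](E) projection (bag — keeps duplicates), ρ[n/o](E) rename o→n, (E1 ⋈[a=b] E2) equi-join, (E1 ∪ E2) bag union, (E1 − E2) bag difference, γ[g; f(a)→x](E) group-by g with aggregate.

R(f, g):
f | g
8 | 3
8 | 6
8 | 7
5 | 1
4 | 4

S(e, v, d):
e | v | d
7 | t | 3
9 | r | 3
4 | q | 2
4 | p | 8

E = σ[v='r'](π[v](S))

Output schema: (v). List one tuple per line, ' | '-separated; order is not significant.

Row counts bottom-up:
  S → 4
  π[v](S) → 4
  σ[v='r'](π[v](S)) → 1

== RESULT ==
v
r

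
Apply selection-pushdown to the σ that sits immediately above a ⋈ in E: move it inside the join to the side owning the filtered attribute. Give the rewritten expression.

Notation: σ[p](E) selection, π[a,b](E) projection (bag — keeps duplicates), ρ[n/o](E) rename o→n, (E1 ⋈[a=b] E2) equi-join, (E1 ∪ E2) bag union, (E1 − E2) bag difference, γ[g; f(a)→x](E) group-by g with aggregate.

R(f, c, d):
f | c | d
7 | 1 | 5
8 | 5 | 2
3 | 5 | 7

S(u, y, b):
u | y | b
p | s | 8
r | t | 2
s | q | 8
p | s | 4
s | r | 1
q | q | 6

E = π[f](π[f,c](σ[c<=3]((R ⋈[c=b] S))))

σ filters on c, owned by the left side.
E' = π[f](π[f,c]((σ[c<=3](R) ⋈[c=b] S)))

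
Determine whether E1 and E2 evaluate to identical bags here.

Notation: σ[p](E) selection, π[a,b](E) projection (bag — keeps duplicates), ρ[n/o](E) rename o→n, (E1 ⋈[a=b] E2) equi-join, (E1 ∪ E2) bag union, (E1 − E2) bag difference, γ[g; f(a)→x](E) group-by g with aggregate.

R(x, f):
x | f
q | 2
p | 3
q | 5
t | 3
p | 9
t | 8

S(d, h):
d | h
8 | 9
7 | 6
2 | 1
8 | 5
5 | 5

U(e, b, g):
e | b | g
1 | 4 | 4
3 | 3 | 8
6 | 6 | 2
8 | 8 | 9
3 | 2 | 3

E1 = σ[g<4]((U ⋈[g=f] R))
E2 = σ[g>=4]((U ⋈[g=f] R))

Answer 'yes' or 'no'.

E1 stepwise |·|:
  U → 5
  R → 6
  (U ⋈[g=f] R) → 5
  σ[g<4]((U ⋈[g=f] R)) → 3
E2 stepwise |·|:
  U → 5
  R → 6
  (U ⋈[g=f] R) → 5
  σ[g>=4]((U ⋈[g=f] R)) → 2

E1 result:
e | b | g | x | f
3 | 2 | 3 | p | 3
3 | 2 | 3 | t | 3
6 | 6 | 2 | q | 2
E2 result:
e | b | g | x | f
3 | 3 | 8 | t | 8
8 | 8 | 9 | p | 9
Witness: (3, 2, 3, 'p', 3) appears 1× in E1 but 0× in E2.

no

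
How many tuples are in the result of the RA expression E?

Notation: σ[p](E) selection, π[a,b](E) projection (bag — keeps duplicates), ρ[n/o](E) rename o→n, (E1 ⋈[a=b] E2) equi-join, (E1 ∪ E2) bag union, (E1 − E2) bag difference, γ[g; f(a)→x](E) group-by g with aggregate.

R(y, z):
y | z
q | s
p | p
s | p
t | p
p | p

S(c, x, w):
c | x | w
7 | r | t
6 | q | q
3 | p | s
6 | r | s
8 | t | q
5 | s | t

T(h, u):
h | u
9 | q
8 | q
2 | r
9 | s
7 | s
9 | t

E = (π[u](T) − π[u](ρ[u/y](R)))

Per-node cardinality:
  T → 6
  π[u](T) → 6
  R → 5
  ρ[u/y](R) → 5
  π[u](ρ[u/y](R)) → 5
  (π[u](T) − π[u](ρ[u/y](R))) → 3

|E| = 3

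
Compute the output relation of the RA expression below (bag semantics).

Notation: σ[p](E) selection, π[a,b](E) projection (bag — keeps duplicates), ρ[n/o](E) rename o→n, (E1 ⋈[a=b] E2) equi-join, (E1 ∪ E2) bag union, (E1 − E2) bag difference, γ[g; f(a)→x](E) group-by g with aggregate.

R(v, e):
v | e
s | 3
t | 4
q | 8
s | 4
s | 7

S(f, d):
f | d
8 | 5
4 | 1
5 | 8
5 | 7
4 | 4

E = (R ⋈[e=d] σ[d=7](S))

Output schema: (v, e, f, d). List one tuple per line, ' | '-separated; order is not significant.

Subexpression sizes:
  R → 5
  S → 5
  σ[d=7](S) → 1
  (R ⋈[e=d] σ[d=7](S)) → 1

== RESULT ==
v | e | f | d
s | 7 | 5 | 7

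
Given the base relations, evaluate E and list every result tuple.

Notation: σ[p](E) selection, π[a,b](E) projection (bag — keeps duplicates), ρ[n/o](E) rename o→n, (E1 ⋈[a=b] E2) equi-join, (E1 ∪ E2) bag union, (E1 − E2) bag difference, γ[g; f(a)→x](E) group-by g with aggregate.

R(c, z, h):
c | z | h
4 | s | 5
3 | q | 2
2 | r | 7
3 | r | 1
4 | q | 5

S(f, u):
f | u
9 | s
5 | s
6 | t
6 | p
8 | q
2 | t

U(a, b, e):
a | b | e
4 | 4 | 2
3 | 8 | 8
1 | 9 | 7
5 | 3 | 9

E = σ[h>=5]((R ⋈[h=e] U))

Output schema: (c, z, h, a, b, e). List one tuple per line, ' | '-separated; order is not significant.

Per-node cardinality:
  R → 5
  U → 4
  (R ⋈[h=e] U) → 2
  σ[h>=5]((R ⋈[h=e] U)) → 1

== RESULT ==
c | z | h | a | b | e
2 | r | 7 | 1 | 9 | 7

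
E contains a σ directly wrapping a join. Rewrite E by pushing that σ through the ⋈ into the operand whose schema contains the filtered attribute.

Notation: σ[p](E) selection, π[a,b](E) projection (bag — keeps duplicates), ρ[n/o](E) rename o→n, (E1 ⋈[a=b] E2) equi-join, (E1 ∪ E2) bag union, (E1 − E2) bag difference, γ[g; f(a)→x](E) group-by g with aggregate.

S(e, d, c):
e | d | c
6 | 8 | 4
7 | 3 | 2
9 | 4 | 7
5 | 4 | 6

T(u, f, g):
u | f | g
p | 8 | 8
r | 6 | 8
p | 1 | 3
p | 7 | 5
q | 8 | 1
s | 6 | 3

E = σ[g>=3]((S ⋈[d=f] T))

σ filters on g, owned by the right side.
E' = (S ⋈[d=f] σ[g>=3](T))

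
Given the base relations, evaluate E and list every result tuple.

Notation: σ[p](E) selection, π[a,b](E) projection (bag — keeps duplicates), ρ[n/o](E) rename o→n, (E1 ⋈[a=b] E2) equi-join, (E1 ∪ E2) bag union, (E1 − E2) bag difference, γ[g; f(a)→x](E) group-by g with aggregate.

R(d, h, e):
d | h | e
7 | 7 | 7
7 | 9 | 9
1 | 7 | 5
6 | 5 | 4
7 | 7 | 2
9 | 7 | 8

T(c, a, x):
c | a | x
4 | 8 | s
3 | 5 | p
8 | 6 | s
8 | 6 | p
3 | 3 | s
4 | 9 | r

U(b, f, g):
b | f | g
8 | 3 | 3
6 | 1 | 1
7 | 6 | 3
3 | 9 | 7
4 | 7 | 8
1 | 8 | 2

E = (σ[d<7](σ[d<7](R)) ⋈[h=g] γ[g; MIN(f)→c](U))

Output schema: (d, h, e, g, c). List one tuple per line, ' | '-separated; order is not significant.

Row counts bottom-up:
  R → 6
  σ[d<7](R) → 2
  σ[d<7](σ[d<7](R)) → 2
  U → 6
  γ[g; MIN(f)→c](U) → 5
  (σ[d<7](σ[d<7](R)) ⋈[h=g] γ[g; MIN(f)→c](U)) → 1

== RESULT ==
d | h | e | g | c
1 | 7 | 5 | 7 | 9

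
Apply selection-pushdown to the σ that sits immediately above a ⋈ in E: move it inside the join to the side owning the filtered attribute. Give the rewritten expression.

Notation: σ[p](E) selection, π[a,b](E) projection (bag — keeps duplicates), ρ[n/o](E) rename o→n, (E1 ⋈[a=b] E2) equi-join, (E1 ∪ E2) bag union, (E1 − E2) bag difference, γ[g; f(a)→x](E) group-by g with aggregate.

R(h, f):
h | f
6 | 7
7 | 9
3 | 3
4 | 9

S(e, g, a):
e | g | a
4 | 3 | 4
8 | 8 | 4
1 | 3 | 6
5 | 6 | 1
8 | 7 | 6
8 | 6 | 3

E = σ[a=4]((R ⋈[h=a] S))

σ filters on a, owned by the right side.
E' = (R ⋈[h=a] σ[a=4](S))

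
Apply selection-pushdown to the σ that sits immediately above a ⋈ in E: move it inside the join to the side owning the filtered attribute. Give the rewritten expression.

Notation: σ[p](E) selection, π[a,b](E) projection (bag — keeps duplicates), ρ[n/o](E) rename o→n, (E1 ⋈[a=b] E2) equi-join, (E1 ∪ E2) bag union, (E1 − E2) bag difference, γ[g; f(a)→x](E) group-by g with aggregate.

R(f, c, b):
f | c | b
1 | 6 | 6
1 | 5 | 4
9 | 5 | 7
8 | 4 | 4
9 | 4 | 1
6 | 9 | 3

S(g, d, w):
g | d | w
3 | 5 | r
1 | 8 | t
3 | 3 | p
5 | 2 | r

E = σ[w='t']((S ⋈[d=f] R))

σ filters on w, owned by the left side.
E' = (σ[w='t'](S) ⋈[d=f] R)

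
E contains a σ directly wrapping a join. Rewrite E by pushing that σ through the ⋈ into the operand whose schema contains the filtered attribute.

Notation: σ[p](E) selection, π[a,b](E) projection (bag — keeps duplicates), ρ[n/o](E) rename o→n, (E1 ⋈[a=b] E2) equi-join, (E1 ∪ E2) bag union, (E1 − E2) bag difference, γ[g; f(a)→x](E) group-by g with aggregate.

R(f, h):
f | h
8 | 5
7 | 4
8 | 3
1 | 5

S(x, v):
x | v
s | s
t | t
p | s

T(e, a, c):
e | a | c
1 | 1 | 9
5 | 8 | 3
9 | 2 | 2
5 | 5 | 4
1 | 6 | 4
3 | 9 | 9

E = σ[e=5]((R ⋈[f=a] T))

σ filters on e, owned by the right side.
E' = (R ⋈[f=a] σ[e=5](T))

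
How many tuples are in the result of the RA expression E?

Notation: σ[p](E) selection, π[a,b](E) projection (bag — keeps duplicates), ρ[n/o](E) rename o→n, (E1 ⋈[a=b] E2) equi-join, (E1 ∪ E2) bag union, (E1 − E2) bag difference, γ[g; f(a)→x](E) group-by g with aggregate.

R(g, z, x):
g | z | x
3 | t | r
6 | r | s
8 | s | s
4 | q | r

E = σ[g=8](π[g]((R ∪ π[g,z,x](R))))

Subexpression sizes:
  R → 4
  R → 4
  π[g,z,x](R) → 4
  (R ∪ π[g,z,x](R)) → 8
  π[g]((R ∪ π[g,z,x](R))) → 8
  σ[g=8](π[g]((R ∪ π[g,z,x](R)))) → 2

|E| = 2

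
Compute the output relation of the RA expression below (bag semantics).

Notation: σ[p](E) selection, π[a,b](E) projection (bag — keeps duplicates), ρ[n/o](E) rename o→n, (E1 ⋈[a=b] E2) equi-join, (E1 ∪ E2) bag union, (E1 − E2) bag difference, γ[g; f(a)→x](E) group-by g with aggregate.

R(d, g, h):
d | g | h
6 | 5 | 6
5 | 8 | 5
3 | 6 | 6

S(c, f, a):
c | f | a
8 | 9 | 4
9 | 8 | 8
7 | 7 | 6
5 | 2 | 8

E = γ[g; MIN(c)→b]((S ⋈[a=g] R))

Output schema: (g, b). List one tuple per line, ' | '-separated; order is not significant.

Row counts bottom-up:
  S → 4
  R → 3
  (S ⋈[a=g] R) → 3
  γ[g; MIN(c)→b]((S ⋈[a=g] R)) → 2

== RESULT ==
g | b
6 | 7
8 | 5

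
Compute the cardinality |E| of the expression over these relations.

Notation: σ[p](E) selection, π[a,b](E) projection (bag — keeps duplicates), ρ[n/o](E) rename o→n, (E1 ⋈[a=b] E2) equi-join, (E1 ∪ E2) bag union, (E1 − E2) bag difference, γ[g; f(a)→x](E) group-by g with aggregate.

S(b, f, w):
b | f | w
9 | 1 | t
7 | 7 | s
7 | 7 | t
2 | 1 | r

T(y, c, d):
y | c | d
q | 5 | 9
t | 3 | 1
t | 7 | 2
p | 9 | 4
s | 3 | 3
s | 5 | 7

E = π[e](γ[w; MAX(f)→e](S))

Per-node cardinality:
  S → 4
  γ[w; MAX(f)→e](S) → 3
  π[e](γ[w; MAX(f)→e](S)) → 3

|E| = 3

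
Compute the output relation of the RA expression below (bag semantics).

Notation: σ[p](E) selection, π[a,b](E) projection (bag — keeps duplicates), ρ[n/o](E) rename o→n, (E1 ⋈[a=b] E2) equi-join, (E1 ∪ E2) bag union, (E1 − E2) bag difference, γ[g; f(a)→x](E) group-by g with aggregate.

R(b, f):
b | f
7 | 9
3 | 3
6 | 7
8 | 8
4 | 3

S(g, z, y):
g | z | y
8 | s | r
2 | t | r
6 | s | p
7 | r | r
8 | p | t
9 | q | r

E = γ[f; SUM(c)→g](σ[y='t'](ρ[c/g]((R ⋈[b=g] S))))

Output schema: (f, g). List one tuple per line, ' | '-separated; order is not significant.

Per-node cardinality:
  R → 5
  S → 6
  (R ⋈[b=g] S) → 4
  ρ[c/g]((R ⋈[b=g] S)) → 4
  σ[y='t'](ρ[c/g]((R ⋈[b=g] S))) → 1
  γ[f; SUM(c)→g](σ[y='t'](ρ[c/g]((R ⋈[b=g] S)))) → 1

== RESULT ==
f | g
8 | 8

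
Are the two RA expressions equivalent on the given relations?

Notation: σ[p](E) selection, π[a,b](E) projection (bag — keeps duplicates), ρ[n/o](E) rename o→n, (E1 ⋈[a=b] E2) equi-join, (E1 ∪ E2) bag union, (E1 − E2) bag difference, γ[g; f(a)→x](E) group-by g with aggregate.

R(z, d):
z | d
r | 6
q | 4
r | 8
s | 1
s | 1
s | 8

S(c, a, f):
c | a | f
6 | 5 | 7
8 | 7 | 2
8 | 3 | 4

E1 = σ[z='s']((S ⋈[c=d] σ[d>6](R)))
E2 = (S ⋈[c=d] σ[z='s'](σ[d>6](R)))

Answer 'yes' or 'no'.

E1 row counts bottom-up:
  S → 3
  R → 6
  σ[d>6](R) → 2
  (S ⋈[c=d] σ[d>6](R)) → 4
  σ[z='s']((S ⋈[c=d] σ[d>6](R))) → 2
E2 row counts bottom-up:
  S → 3
  R → 6
  σ[d>6](R) → 2
  σ[z='s'](σ[d>6](R)) → 1
  (S ⋈[c=d] σ[z='s'](σ[d>6](R))) → 2

E1 and E2 produce the same multiset:
c | a | f | z | d
8 | 3 | 4 | s | 8
8 | 7 | 2 | s | 8

yes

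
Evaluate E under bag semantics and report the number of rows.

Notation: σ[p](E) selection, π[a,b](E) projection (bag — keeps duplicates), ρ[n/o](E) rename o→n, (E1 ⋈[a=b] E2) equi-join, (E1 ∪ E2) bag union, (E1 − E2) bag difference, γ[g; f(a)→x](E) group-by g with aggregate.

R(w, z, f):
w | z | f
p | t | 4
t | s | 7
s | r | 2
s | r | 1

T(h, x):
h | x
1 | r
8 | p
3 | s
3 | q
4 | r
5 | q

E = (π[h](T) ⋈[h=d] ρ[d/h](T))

Subexpression sizes:
  T → 6
  π[h](T) → 6
  T → 6
  ρ[d/h](T) → 6
  (π[h](T) ⋈[h=d] ρ[d/h](T)) → 8

|E| = 8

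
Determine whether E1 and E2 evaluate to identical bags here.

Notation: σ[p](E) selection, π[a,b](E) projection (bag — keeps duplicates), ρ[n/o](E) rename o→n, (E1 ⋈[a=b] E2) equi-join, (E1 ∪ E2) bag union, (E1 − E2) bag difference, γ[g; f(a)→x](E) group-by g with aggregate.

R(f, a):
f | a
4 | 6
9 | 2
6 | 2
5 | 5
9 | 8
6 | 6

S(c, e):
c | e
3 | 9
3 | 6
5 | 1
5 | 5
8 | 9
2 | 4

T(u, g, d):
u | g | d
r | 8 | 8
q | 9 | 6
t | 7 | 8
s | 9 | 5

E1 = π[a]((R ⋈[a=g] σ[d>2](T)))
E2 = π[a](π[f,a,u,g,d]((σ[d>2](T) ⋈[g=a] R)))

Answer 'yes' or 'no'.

E1 subexpression sizes:
  R → 6
  T → 4
  σ[d>2](T) → 4
  (R ⋈[a=g] σ[d>2](T)) → 1
  π[a]((R ⋈[a=g] σ[d>2](T))) → 1
E2 subexpression sizes:
  T → 4
  σ[d>2](T) → 4
  R → 6
  (σ[d>2](T) ⋈[g=a] R) → 1
  π[f,a,u,g,d]((σ[d>2](T) ⋈[g=a] R)) → 1
  π[a](π[f,a,u,g,d]((σ[d>2](T) ⋈[g=a] R))) → 1

E1 and E2 produce the same multiset:
a
8

yes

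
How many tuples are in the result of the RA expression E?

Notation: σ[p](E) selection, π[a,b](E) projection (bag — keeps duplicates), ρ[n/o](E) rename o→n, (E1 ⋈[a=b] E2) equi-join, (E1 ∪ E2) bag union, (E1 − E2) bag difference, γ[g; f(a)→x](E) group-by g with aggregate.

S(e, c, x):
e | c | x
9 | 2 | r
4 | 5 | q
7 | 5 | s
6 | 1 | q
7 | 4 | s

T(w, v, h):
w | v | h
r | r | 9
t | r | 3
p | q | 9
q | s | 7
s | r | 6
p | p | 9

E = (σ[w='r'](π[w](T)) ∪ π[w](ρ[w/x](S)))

Stepwise |·|:
  T → 6
  π[w](T) → 6
  σ[w='r'](π[w](T)) → 1
  S → 5
  ρ[w/x](S) → 5
  π[w](ρ[w/x](S)) → 5
  (σ[w='r'](π[w](T)) ∪ π[w](ρ[w/x](S))) → 6

|E| = 6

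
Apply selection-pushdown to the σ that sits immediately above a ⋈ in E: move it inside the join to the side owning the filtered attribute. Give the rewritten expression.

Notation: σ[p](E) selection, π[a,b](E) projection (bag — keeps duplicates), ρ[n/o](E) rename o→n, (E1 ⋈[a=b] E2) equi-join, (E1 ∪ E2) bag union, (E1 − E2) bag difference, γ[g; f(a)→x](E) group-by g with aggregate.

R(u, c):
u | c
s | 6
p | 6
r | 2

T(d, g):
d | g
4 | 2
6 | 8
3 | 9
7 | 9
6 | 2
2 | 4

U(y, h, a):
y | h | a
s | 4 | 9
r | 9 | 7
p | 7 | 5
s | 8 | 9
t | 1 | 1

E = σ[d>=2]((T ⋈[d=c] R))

σ filters on d, owned by the left side.
E' = (σ[d>=2](T) ⋈[d=c] R)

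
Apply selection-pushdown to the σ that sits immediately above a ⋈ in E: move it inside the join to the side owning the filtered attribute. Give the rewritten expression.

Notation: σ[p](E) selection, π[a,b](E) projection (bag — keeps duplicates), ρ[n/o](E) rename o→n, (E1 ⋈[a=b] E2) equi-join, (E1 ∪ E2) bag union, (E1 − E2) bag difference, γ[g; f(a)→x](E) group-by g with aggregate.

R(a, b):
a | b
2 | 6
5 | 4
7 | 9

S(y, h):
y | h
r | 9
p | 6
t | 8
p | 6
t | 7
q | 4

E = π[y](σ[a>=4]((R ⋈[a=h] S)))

σ filters on a, owned by the left side.
E' = π[y]((σ[a>=4](R) ⋈[a=h] S))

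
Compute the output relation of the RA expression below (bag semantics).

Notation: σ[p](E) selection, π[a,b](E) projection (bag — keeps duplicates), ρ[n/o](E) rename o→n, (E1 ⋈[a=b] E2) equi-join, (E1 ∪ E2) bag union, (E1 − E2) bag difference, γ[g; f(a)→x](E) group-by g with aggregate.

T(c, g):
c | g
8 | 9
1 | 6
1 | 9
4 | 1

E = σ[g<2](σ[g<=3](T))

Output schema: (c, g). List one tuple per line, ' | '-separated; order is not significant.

Stepwise |·|:
  T → 4
  σ[g<=3](T) → 1
  σ[g<2](σ[g<=3](T)) → 1

== RESULT ==
c | g
4 | 1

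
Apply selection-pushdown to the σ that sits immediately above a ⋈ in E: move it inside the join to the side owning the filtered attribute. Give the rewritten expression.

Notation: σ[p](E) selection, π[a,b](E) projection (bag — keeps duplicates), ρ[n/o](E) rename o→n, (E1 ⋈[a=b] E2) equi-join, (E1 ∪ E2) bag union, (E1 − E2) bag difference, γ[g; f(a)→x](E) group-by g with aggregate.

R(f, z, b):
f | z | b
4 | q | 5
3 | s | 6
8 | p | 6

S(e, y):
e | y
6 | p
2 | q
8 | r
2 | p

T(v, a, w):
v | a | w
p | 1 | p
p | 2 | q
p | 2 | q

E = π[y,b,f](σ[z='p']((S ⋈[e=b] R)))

σ filters on z, owned by the right side.
E' = π[y,b,f]((S ⋈[e=b] σ[z='p'](R)))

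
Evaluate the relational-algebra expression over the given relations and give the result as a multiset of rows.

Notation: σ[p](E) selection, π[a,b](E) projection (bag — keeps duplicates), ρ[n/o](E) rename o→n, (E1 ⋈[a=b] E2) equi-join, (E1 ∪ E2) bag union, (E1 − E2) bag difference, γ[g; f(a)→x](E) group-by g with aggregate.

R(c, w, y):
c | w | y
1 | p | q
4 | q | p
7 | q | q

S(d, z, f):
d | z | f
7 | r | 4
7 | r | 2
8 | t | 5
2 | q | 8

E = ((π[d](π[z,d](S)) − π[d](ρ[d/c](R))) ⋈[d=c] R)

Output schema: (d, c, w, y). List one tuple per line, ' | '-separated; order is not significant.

Stepwise |·|:
  S → 4
  π[z,d](S) → 4
  π[d](π[z,d](S)) → 4
  R → 3
  ρ[d/c](R) → 3
  π[d](ρ[d/c](R)) → 3
  (π[d](π[z,d](S)) − π[d](ρ[d/c](R))) → 3
  R → 3
  ((π[d](π[z,d](S)) − π[d](ρ[d/c](R))) ⋈[d=c] R) → 1

== RESULT ==
d | c | w | y
7 | 7 | q | q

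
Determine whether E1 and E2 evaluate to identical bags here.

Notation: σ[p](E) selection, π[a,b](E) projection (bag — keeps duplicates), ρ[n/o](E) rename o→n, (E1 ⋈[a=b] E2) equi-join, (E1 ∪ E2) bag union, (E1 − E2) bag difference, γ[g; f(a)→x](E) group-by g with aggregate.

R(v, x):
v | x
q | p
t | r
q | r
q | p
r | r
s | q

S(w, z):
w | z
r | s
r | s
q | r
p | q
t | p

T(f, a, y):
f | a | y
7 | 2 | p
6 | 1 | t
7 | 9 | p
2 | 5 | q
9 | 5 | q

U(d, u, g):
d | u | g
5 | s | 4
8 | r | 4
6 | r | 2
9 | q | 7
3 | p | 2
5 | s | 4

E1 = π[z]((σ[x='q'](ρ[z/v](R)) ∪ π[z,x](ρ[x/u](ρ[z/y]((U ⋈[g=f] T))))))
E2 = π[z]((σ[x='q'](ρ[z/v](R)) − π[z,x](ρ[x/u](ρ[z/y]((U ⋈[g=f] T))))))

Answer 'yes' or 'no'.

E1 stepwise |·|:
  R → 6
  ρ[z/v](R) → 6
  σ[x='q'](ρ[z/v](R)) → 1
  U → 6
  T → 5
  (U ⋈[g=f] T) → 4
  ρ[z/y]((U ⋈[g=f] T)) → 4
  ρ[x/u](ρ[z/y]((U ⋈[g=f] T))) → 4
  π[z,x](ρ[x/u](ρ[z/y]((U ⋈[g=f] T)))) → 4
  (σ[x='q'](ρ[z/v](R)) ∪ π[z,x](ρ[x/u](ρ[z/y]((U ⋈[g=f] T))))) → 5
  π[z]((σ[x='q'](ρ[z/v](R)) ∪ π[z,x](ρ[x/u](ρ[z/y]((U ⋈[g=f] T)))))) → 5
E2 stepwise |·|:
  R → 6
  ρ[z/v](R) → 6
  σ[x='q'](ρ[z/v](R)) → 1
  U → 6
  T → 5
  (U ⋈[g=f] T) → 4
  ρ[z/y]((U ⋈[g=f] T)) → 4
  ρ[x/u](ρ[z/y]((U ⋈[g=f] T))) → 4
  π[z,x](ρ[x/u](ρ[z/y]((U ⋈[g=f] T)))) → 4
  (σ[x='q'](ρ[z/v](R)) − π[z,x](ρ[x/u](ρ[z/y]((U ⋈[g=f] T))))) → 1
  π[z]((σ[x='q'](ρ[z/v](R)) − π[z,x](ρ[x/u](ρ[z/y]((U ⋈[g=f] T)))))) → 1

E1 result:
z
p
p
q
q
s
E2 result:
z
s
Witness: ('p',) appears 2× in E1 but 0× in E2.

no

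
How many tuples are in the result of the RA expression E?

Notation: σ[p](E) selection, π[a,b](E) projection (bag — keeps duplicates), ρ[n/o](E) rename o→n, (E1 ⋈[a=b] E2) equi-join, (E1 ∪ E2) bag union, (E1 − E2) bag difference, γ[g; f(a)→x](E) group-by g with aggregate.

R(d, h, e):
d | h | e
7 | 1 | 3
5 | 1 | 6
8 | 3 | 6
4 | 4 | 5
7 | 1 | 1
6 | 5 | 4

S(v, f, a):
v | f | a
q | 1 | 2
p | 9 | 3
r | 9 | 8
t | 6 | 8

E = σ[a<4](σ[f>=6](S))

Row counts bottom-up:
  S → 4
  σ[f>=6](S) → 3
  σ[a<4](σ[f>=6](S)) → 1

|E| = 1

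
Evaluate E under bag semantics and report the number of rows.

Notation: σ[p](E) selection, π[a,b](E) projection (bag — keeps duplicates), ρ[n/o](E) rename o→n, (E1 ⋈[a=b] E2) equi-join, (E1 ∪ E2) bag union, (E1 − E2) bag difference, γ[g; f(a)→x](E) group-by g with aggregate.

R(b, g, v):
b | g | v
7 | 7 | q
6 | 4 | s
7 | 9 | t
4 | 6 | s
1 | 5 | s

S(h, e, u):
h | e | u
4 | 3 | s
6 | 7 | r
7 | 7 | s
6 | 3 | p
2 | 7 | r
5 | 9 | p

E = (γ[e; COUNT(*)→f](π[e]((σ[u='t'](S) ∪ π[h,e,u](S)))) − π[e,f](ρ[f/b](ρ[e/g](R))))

Subexpression sizes:
  S → 6
  σ[u='t'](S) → 0
  S → 6
  π[h,e,u](S) → 6
  (σ[u='t'](S) ∪ π[h,e,u](S)) → 6
  π[e]((σ[u='t'](S) ∪ π[h,e,u](S))) → 6
  γ[e; COUNT(*)→f](π[e]((σ[u='t'](S) ∪ π[h,e,u](S)))) → 3
  R → 5
  ρ[e/g](R) → 5
  ρ[f/b](ρ[e/g](R)) → 5
  π[e,f](ρ[f/b](ρ[e/g](R))) → 5
  (γ[e; COUNT(*)→f](π[e]((σ[u='t'](S) ∪ π[h,e,u](S)))) − π[e,f](ρ[f/b](ρ[e/g](R)))) → 3

|E| = 3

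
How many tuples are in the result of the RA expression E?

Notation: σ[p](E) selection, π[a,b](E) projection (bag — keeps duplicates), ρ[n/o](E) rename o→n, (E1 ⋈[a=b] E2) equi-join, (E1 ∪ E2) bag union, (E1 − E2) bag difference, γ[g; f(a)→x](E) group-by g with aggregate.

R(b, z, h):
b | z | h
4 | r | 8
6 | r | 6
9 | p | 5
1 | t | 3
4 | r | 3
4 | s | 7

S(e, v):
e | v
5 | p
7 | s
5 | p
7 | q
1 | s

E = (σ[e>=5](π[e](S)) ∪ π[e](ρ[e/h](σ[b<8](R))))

Stepwise |·|:
  S → 5
  π[e](S) → 5
  σ[e>=5](π[e](S)) → 4
  R → 6
  σ[b<8](R) → 5
  ρ[e/h](σ[b<8](R)) → 5
  π[e](ρ[e/h](σ[b<8](R))) → 5
  (σ[e>=5](π[e](S)) ∪ π[e](ρ[e/h](σ[b<8](R)))) → 9

|E| = 9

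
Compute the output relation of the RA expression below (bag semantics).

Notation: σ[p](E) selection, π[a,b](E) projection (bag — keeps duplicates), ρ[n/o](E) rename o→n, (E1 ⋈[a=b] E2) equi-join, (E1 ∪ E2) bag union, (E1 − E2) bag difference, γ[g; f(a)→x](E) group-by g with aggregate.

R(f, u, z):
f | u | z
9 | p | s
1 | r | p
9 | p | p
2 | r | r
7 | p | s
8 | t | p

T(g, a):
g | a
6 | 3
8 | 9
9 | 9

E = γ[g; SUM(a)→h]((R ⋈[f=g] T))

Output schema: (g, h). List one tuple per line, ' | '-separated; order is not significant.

Per-node cardinality:
  R → 6
  T → 3
  (R ⋈[f=g] T) → 3
  γ[g; SUM(a)→h]((R ⋈[f=g] T)) → 2

== RESULT ==
g | h
8 | 9
9 | 18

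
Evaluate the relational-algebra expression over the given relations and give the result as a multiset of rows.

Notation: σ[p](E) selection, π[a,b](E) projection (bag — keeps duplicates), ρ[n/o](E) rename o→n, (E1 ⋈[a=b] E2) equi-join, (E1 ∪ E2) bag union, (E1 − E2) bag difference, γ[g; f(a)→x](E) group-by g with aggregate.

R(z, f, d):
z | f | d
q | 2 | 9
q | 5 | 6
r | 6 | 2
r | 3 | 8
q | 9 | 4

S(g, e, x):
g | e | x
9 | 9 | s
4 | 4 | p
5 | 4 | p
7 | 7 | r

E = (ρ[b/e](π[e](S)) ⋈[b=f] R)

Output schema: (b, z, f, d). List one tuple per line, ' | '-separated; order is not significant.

Row counts bottom-up:
  S → 4
  π[e](S) → 4
  ρ[b/e](π[e](S)) → 4
  R → 5
  (ρ[b/e](π[e](S)) ⋈[b=f] R) → 1

== RESULT ==
b | z | f | d
9 | q | 9 | 4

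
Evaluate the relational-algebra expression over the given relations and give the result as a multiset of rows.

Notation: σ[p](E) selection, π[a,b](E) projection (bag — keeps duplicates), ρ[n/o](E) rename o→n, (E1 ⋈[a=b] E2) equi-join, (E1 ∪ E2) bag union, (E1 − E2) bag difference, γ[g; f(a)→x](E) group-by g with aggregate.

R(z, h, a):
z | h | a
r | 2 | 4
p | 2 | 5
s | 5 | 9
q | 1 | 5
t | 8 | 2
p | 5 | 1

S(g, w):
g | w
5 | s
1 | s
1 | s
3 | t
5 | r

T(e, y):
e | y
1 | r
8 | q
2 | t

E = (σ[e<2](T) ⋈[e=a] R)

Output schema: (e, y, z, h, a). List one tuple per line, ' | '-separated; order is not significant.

Row counts bottom-up:
  T → 3
  σ[e<2](T) → 1
  R → 6
  (σ[e<2](T) ⋈[e=a] R) → 1

== RESULT ==
e | y | z | h | a
1 | r | p | 5 | 1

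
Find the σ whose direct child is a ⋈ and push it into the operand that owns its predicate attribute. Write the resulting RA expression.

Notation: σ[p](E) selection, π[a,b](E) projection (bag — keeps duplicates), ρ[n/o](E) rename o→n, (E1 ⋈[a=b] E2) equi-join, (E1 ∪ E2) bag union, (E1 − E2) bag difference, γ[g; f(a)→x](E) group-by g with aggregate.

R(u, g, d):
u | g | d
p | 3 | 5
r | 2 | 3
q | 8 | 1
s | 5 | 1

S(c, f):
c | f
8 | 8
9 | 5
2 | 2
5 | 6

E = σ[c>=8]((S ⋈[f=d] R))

σ filters on c, owned by the left side.
E' = (σ[c>=8](S) ⋈[f=d] R)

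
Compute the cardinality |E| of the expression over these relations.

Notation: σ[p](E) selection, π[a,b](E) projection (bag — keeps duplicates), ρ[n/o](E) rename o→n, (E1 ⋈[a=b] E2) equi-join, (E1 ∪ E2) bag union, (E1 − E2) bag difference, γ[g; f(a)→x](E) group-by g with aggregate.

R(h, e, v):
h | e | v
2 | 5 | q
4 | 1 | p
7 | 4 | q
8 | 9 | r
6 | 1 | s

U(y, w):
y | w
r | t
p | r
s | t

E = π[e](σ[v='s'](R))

Row counts bottom-up:
  R → 5
  σ[v='s'](R) → 1
  π[e](σ[v='s'](R)) → 1

|E| = 1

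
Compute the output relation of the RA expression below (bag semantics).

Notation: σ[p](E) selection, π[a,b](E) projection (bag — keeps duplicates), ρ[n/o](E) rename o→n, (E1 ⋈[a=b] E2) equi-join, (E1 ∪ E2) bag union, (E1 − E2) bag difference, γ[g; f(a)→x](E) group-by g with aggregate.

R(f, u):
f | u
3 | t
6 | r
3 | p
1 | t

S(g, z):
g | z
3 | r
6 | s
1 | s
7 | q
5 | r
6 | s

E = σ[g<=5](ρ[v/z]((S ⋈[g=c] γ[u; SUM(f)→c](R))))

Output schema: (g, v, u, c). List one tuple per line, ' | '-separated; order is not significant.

Per-node cardinality:
  S → 6
  R → 4
  γ[u; SUM(f)→c](R) → 3
  (S ⋈[g=c] γ[u; SUM(f)→c](R)) → 3
  ρ[v/z]((S ⋈[g=c] γ[u; SUM(f)→c](R))) → 3
  σ[g<=5](ρ[v/z]((S ⋈[g=c] γ[u; SUM(f)→c](R)))) → 1

== RESULT ==
g | v | u | c
3 | r | p | 3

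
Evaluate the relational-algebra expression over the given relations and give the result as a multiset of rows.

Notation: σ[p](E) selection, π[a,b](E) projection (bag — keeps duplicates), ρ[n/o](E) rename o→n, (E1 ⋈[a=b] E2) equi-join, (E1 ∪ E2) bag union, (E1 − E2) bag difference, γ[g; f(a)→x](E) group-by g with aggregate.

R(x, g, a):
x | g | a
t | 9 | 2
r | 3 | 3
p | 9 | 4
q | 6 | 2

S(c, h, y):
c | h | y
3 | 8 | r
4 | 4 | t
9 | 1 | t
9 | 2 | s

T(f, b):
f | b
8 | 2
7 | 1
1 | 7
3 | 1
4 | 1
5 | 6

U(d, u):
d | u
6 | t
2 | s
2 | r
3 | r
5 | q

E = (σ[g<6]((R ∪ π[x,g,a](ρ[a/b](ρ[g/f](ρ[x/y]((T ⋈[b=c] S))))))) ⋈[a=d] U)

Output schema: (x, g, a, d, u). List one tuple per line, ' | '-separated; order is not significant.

Subexpression sizes:
  R → 4
  T → 6
  S → 4
  (T ⋈[b=c] S) → 0
  ρ[x/y]((T ⋈[b=c] S)) → 0
  ρ[g/f](ρ[x/y]((T ⋈[b=c] S))) → 0
  ρ[a/b](ρ[g/f](ρ[x/y]((T ⋈[b=c] S)))) → 0
  π[x,g,a](ρ[a/b](ρ[g/f](ρ[x/y]((T ⋈[b=c] S))))) → 0
  (R ∪ π[x,g,a](ρ[a/b](ρ[g/f](ρ[x/y]((T ⋈[b=c] S)))))) → 4
  σ[g<6]((R ∪ π[x,g,a](ρ[a/b](ρ[g/f](ρ[x/y]((T ⋈[b=c] S))))))) → 1
  U → 5
  (σ[g<6]((R ∪ π[x,g,a](ρ[a/b](ρ[g/f](ρ[x/y]((T ⋈[b=c] S))))))) ⋈[a=d] U) → 1

== RESULT ==
x | g | a | d | u
r | 3 | 3 | 3 | r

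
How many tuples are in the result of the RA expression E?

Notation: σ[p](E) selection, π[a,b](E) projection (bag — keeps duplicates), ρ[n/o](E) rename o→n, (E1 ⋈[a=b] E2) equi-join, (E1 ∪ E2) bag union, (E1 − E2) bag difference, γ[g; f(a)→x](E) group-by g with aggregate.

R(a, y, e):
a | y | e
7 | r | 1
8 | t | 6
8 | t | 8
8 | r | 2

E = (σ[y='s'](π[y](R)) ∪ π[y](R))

Subexpression sizes:
  R → 4
  π[y](R) → 4
  σ[y='s'](π[y](R)) → 0
  R → 4
  π[y](R) → 4
  (σ[y='s'](π[y](R)) ∪ π[y](R)) → 4

|E| = 4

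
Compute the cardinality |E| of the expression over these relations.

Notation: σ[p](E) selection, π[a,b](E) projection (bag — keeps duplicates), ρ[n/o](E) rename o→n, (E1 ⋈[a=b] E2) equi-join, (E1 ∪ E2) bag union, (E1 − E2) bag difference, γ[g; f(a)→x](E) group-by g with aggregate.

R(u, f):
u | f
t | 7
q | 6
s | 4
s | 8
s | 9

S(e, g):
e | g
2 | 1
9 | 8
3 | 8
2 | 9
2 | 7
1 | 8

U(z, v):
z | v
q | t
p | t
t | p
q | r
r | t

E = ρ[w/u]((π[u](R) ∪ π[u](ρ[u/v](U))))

Stepwise |·|:
  R → 5
  π[u](R) → 5
  U → 5
  ρ[u/v](U) → 5
  π[u](ρ[u/v](U)) → 5
  (π[u](R) ∪ π[u](ρ[u/v](U))) → 10
  ρ[w/u]((π[u](R) ∪ π[u](ρ[u/v](U)))) → 10

|E| = 10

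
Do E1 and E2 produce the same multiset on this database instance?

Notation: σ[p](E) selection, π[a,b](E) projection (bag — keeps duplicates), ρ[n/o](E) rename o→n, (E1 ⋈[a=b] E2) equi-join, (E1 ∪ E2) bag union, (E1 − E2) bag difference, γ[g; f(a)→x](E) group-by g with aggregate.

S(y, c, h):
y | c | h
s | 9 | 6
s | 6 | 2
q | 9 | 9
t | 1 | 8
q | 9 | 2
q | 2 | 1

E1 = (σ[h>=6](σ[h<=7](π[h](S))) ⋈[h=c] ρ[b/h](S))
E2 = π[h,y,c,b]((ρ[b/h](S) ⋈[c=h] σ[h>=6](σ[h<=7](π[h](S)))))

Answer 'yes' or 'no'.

E1 subexpression sizes:
  S → 6
  π[h](S) → 6
  σ[h<=7](π[h](S)) → 4
  σ[h>=6](σ[h<=7](π[h](S))) → 1
  S → 6
  ρ[b/h](S) → 6
  (σ[h>=6](σ[h<=7](π[h](S))) ⋈[h=c] ρ[b/h](S)) → 1
E2 subexpression sizes:
  S → 6
  ρ[b/h](S) → 6
  S → 6
  π[h](S) → 6
  σ[h<=7](π[h](S)) → 4
  σ[h>=6](σ[h<=7](π[h](S))) → 1
  (ρ[b/h](S) ⋈[c=h] σ[h>=6](σ[h<=7](π[h](S)))) → 1
  π[h,y,c,b]((ρ[b/h](S) ⋈[c=h] σ[h>=6](σ[h<=7](π[h](S))))) → 1

E1 and E2 produce the same multiset:
h | y | c | b
6 | s | 6 | 2

yes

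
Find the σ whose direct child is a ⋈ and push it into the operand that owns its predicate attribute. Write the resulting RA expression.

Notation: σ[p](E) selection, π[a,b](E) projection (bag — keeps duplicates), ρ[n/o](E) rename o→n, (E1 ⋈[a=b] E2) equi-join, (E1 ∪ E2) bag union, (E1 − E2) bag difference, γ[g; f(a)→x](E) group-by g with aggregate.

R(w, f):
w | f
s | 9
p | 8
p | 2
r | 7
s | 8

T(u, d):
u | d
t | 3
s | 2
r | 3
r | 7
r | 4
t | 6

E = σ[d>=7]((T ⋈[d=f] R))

σ filters on d, owned by the left side.
E' = (σ[d>=7](T) ⋈[d=f] R)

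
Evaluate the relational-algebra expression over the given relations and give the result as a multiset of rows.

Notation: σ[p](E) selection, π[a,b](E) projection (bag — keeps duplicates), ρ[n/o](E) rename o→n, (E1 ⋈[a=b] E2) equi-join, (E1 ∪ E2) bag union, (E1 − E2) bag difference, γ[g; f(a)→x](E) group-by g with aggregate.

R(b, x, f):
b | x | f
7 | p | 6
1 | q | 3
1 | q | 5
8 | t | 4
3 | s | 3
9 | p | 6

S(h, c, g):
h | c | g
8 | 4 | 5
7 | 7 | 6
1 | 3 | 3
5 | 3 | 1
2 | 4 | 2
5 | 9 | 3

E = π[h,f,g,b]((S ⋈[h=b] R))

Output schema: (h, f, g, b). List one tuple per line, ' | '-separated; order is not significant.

Per-node cardinality:
  S → 6
  R → 6
  (S ⋈[h=b] R) → 4
  π[h,f,g,b]((S ⋈[h=b] R)) → 4

== RESULT ==
h | f | g | b
1 | 3 | 3 | 1
1 | 5 | 3 | 1
7 | 6 | 6 | 7
8 | 4 | 5 | 8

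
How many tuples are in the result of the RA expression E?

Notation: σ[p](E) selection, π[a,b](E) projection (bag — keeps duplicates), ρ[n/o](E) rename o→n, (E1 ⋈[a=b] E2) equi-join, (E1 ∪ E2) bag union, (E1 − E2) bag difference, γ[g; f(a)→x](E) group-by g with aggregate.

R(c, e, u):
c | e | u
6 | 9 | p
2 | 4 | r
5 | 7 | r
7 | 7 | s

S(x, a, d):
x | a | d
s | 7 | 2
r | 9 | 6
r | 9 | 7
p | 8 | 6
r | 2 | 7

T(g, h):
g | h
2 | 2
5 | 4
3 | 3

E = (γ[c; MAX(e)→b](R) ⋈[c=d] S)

Stepwise |·|:
  R → 4
  γ[c; MAX(e)→b](R) → 4
  S → 5
  (γ[c; MAX(e)→b](R) ⋈[c=d] S) → 5

|E| = 5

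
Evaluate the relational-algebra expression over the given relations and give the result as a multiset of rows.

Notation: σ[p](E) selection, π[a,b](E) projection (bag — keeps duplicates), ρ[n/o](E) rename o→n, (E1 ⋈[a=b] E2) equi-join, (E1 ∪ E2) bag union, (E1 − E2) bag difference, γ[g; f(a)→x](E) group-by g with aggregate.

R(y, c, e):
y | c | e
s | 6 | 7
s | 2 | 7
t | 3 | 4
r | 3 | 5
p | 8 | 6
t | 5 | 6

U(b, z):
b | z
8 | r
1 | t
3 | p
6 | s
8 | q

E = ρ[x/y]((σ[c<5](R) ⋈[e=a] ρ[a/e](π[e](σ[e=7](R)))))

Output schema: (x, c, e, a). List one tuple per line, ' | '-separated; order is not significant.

Subexpression sizes:
  R → 6
  σ[c<5](R) → 3
  R → 6
  σ[e=7](R) → 2
  π[e](σ[e=7](R)) → 2
  ρ[a/e](π[e](σ[e=7](R))) → 2
  (σ[c<5](R) ⋈[e=a] ρ[a/e](π[e](σ[e=7](R)))) → 2
  ρ[x/y]((σ[c<5](R) ⋈[e=a] ρ[a/e](π[e](σ[e=7](R))))) → 2

== RESULT ==
x | c | e | a
s | 2 | 7 | 7
s | 2 | 7 | 7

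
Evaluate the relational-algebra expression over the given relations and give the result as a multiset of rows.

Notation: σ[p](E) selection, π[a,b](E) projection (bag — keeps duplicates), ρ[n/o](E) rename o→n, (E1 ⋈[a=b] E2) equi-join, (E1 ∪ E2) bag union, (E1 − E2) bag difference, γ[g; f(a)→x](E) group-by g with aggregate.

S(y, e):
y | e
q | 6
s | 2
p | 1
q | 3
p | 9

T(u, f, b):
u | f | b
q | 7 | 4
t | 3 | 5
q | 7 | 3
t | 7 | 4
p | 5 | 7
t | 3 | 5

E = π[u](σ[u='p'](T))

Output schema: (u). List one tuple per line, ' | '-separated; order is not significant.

Row counts bottom-up:
  T → 6
  σ[u='p'](T) → 1
  π[u](σ[u='p'](T)) → 1

== RESULT ==
u
p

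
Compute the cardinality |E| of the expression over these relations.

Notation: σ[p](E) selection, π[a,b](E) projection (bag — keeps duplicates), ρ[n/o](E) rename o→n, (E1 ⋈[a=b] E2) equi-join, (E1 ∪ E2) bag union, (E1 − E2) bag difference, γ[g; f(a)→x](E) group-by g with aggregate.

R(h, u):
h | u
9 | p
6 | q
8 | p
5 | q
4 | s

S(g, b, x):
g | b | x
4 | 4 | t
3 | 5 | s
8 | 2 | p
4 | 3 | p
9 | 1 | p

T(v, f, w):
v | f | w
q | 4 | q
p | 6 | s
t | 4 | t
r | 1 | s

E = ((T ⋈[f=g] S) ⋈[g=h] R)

Per-node cardinality:
  T → 4
  S → 5
  (T ⋈[f=g] S) → 4
  R → 5
  ((T ⋈[f=g] S) ⋈[g=h] R) → 4

|E| = 4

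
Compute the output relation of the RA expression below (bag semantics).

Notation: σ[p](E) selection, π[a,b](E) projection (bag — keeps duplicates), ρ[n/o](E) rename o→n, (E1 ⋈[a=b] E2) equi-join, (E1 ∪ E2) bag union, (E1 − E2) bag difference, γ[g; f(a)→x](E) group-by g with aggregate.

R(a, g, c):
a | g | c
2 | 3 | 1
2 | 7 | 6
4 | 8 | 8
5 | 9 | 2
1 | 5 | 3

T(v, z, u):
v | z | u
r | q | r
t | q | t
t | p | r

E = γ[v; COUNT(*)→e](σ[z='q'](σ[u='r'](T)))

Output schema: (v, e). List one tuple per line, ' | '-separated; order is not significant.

Subexpression sizes:
  T → 3
  σ[u='r'](T) → 2
  σ[z='q'](σ[u='r'](T)) → 1
  γ[v; COUNT(*)→e](σ[z='q'](σ[u='r'](T))) → 1

== RESULT ==
v | e
r | 1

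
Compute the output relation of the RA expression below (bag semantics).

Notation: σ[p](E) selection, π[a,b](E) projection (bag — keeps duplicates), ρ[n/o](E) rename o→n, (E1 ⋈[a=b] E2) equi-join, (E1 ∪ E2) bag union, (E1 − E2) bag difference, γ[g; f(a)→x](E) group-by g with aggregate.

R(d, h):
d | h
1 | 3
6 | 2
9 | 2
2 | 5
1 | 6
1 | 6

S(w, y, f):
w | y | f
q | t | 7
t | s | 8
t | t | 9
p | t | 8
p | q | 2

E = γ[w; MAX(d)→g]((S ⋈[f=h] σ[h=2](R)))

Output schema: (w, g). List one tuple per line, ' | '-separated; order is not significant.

Subexpression sizes:
  S → 5
  R → 6
  σ[h=2](R) → 2
  (S ⋈[f=h] σ[h=2](R)) → 2
  γ[w; MAX(d)→g]((S ⋈[f=h] σ[h=2](R))) → 1

== RESULT ==
w | g
p | 9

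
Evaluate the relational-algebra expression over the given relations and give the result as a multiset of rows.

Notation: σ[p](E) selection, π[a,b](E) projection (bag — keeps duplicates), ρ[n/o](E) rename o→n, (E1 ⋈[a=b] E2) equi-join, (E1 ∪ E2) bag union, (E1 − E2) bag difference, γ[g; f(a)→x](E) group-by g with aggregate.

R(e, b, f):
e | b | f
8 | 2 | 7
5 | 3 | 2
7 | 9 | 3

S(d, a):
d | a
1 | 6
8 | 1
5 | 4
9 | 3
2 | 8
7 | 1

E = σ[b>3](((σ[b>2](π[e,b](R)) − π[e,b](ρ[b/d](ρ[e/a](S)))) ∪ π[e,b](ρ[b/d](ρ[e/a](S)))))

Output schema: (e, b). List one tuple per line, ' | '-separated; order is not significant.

Subexpression sizes:
  R → 3
  π[e,b](R) → 3
  σ[b>2](π[e,b](R)) → 2
  S → 6
  ρ[e/a](S) → 6
  ρ[b/d](ρ[e/a](S)) → 6
  π[e,b](ρ[b/d](ρ[e/a](S))) → 6
  (σ[b>2](π[e,b](R)) − π[e,b](ρ[b/d](ρ[e/a](S)))) → 2
  S → 6
  ρ[e/a](S) → 6
  ρ[b/d](ρ[e/a](S)) → 6
  π[e,b](ρ[b/d](ρ[e/a](S))) → 6
  ((σ[b>2](π[e,b](R)) − π[e,b](ρ[b/d](ρ[e/a](S)))) ∪ π[e,b](ρ[b/d](ρ[e/a](S)))) → 8
  σ[b>3](((σ[b>2](π[e,b](R)) − π[e,b](ρ[b/d](ρ[e/a](S)))) ∪ π[e,b](ρ[b/d](ρ[e/a](S))))) → 5

== RESULT ==
e | b
1 | 7
1 | 8
3 | 9
4 | 5
7 | 9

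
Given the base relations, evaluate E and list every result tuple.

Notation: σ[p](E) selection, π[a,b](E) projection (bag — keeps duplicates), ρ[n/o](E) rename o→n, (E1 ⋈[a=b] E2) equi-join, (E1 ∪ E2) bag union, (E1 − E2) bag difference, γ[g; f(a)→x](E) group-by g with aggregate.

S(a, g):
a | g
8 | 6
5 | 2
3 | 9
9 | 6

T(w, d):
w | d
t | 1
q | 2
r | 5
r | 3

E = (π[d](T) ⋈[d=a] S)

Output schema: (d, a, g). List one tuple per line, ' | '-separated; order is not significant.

Stepwise |·|:
  T → 4
  π[d](T) → 4
  S → 4
  (π[d](T) ⋈[d=a] S) → 2

== RESULT ==
d | a | g
3 | 3 | 9
5 | 5 | 2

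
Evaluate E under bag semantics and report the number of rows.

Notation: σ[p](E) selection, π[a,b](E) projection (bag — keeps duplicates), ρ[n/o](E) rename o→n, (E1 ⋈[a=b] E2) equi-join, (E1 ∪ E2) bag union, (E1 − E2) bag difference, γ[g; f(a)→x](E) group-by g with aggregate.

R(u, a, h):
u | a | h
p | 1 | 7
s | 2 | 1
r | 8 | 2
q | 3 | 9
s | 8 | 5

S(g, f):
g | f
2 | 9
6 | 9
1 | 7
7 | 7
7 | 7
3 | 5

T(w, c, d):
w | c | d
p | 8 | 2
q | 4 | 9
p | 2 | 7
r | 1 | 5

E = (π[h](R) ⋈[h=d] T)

Row counts bottom-up:
  R → 5
  π[h](R) → 5
  T → 4
  (π[h](R) ⋈[h=d] T) → 4

|E| = 4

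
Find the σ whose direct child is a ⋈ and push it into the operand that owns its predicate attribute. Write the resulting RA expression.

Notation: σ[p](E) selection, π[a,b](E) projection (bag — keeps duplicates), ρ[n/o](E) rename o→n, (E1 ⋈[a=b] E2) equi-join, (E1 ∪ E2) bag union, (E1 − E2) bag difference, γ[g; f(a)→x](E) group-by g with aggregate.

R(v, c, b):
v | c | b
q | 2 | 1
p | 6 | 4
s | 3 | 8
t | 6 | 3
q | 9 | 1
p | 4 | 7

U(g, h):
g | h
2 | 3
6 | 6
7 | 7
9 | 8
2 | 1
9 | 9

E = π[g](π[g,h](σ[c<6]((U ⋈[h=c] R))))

σ filters on c, owned by the right side.
E' = π[g](π[g,h]((U ⋈[h=c] σ[c<6](R))))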